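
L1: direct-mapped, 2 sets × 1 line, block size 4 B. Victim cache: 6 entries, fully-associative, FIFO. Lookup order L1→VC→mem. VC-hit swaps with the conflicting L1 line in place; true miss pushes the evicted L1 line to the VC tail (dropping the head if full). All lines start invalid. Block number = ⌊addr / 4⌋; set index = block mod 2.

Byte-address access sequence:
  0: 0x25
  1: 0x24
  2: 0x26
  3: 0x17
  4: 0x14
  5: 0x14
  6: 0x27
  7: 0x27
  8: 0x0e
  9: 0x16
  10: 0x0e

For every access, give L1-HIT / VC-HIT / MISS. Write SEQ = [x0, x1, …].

SEQ = [MISS, L1-HIT, L1-HIT, MISS, L1-HIT, L1-HIT, VC-HIT, L1-HIT, MISS, VC-HIT, VC-HIT]

0: 0x25 (blk 9, set 1) → MISS  vc=[]
1: 0x24 (blk 9, set 1) → L1-HIT  vc=[]
2: 0x26 (blk 9, set 1) → L1-HIT  vc=[]
3: 0x17 (blk 5, set 1) → MISS  vc=[9]
4: 0x14 (blk 5, set 1) → L1-HIT  vc=[9]
5: 0x14 (blk 5, set 1) → L1-HIT  vc=[9]
6: 0x27 (blk 9, set 1) → VC-HIT  vc=[5]
7: 0x27 (blk 9, set 1) → L1-HIT  vc=[5]
8: 0xe (blk 3, set 1) → MISS  vc=[5, 9]
9: 0x16 (blk 5, set 1) → VC-HIT  vc=[3, 9]
10: 0xe (blk 3, set 1) → VC-HIT  vc=[5, 9]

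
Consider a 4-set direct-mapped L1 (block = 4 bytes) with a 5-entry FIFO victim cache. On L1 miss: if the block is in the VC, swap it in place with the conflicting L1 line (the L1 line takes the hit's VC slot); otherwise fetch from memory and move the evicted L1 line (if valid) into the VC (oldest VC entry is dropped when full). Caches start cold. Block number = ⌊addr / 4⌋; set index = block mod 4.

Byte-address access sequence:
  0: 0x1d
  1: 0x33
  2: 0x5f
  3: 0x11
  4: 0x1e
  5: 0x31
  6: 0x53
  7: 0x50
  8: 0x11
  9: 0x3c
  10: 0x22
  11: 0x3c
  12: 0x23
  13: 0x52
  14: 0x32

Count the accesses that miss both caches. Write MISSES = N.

MISSES = 7

0: 0x1d (blk 7, set 3) → MISS  vc=[]
1: 0x33 (blk 12, set 0) → MISS  vc=[]
2: 0x5f (blk 23, set 3) → MISS  vc=[7]
3: 0x11 (blk 4, set 0) → MISS  vc=[7, 12]
4: 0x1e (blk 7, set 3) → VC-HIT  vc=[23, 12]
5: 0x31 (blk 12, set 0) → VC-HIT  vc=[23, 4]
6: 0x53 (blk 20, set 0) → MISS  vc=[23, 4, 12]
7: 0x50 (blk 20, set 0) → L1-HIT  vc=[23, 4, 12]
8: 0x11 (blk 4, set 0) → VC-HIT  vc=[23, 20, 12]
9: 0x3c (blk 15, set 3) → MISS  vc=[23, 20, 12, 7]
10: 0x22 (blk 8, set 0) → MISS  vc=[23, 20, 12, 7, 4]
11: 0x3c (blk 15, set 3) → L1-HIT  vc=[23, 20, 12, 7, 4]
12: 0x23 (blk 8, set 0) → L1-HIT  vc=[23, 20, 12, 7, 4]
13: 0x52 (blk 20, set 0) → VC-HIT  vc=[23, 8, 12, 7, 4]
14: 0x32 (blk 12, set 0) → VC-HIT  vc=[23, 8, 20, 7, 4]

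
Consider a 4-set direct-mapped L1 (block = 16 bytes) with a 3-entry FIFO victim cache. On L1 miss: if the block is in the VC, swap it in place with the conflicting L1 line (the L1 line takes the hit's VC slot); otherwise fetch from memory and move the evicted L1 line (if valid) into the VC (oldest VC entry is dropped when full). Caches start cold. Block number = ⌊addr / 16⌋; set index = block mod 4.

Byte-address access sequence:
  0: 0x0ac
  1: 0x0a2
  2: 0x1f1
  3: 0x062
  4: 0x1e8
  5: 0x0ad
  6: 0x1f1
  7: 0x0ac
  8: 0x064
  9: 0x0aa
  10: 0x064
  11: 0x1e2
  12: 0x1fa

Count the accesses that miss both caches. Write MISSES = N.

  [0] addr=0xac blk=10 s=2: MISS | VC []
  [1] addr=0xa2 blk=10 s=2: L1-HIT | VC []
  [2] addr=0x1f1 blk=31 s=3: MISS | VC []
  [3] addr=0x62 blk=6 s=2: MISS | VC [10]
  [4] addr=0x1e8 blk=30 s=2: MISS | VC [10, 6]
  [5] addr=0xad blk=10 s=2: VC-HIT | VC [30, 6]
  [6] addr=0x1f1 blk=31 s=3: L1-HIT | VC [30, 6]
  [7] addr=0xac blk=10 s=2: L1-HIT | VC [30, 6]
  [8] addr=0x64 blk=6 s=2: VC-HIT | VC [30, 10]
  [9] addr=0xaa blk=10 s=2: VC-HIT | VC [30, 6]
  [10] addr=0x64 blk=6 s=2: VC-HIT | VC [30, 10]
  [11] addr=0x1e2 blk=30 s=2: VC-HIT | VC [6, 10]
  [12] addr=0x1fa blk=31 s=3: L1-HIT | VC [6, 10]

MISSES = 4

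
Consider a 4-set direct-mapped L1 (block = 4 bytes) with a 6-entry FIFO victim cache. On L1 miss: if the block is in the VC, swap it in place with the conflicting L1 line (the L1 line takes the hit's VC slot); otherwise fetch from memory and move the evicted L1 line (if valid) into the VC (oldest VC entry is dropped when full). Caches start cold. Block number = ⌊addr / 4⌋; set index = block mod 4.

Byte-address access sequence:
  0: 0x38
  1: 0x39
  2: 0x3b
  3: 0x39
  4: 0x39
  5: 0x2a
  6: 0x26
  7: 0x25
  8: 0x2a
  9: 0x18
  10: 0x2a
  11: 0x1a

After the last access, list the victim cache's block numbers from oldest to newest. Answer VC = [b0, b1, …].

  [0] addr=0x38 blk=14 s=2: MISS | VC []
  [1] addr=0x39 blk=14 s=2: L1-HIT | VC []
  [2] addr=0x3b blk=14 s=2: L1-HIT | VC []
  [3] addr=0x39 blk=14 s=2: L1-HIT | VC []
  [4] addr=0x39 blk=14 s=2: L1-HIT | VC []
  [5] addr=0x2a blk=10 s=2: MISS | VC [14]
  [6] addr=0x26 blk=9 s=1: MISS | VC [14]
  [7] addr=0x25 blk=9 s=1: L1-HIT | VC [14]
  [8] addr=0x2a blk=10 s=2: L1-HIT | VC [14]
  [9] addr=0x18 blk=6 s=2: MISS | VC [14, 10]
  [10] addr=0x2a blk=10 s=2: VC-HIT | VC [14, 6]
  [11] addr=0x1a blk=6 s=2: VC-HIT | VC [14, 10]

VC = [14, 10]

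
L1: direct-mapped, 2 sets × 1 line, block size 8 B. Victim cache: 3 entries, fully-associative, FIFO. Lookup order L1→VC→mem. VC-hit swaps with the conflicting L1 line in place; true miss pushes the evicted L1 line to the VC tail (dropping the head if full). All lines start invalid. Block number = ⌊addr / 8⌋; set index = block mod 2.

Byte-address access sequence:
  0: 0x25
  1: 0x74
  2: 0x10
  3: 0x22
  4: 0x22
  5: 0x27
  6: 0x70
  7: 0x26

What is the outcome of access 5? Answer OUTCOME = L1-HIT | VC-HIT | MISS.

OUTCOME = L1-HIT

#0 0x25→b4/s0 MISS; vc=[]
#1 0x74→b14/s0 MISS; vc=[4]
#2 0x10→b2/s0 MISS; vc=[4,14]
#3 0x22→b4/s0 VC-HIT; vc=[2,14]
#4 0x22→b4/s0 L1-HIT; vc=[2,14]
#5 0x27→b4/s0 L1-HIT; vc=[2,14]
#6 0x70→b14/s0 VC-HIT; vc=[2,4]
#7 0x26→b4/s0 VC-HIT; vc=[2,14]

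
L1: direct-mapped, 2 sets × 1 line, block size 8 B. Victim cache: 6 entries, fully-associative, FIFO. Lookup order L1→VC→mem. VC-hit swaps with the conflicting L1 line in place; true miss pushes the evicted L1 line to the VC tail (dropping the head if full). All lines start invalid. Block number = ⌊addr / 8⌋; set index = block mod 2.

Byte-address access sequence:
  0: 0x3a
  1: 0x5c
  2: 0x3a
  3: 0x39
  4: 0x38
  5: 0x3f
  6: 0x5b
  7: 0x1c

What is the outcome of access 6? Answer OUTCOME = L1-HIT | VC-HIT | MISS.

#0 0x3a→b7/s1 MISS; vc=[]
#1 0x5c→b11/s1 MISS; vc=[7]
#2 0x3a→b7/s1 VC-HIT; vc=[11]
#3 0x39→b7/s1 L1-HIT; vc=[11]
#4 0x38→b7/s1 L1-HIT; vc=[11]
#5 0x3f→b7/s1 L1-HIT; vc=[11]
#6 0x5b→b11/s1 VC-HIT; vc=[7]
#7 0x1c→b3/s1 MISS; vc=[7,11]

OUTCOME = VC-HIT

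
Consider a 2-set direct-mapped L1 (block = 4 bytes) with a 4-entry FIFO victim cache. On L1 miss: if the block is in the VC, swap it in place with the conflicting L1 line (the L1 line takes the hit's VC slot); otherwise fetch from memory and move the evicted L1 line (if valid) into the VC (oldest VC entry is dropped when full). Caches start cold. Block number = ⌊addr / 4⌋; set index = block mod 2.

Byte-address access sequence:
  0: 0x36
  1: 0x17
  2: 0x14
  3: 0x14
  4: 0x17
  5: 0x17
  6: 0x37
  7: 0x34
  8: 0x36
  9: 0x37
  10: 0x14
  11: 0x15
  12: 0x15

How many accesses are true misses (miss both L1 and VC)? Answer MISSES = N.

MISSES = 2

#0 0x36→b13/s1 MISS; vc=[]
#1 0x17→b5/s1 MISS; vc=[13]
#2 0x14→b5/s1 L1-HIT; vc=[13]
#3 0x14→b5/s1 L1-HIT; vc=[13]
#4 0x17→b5/s1 L1-HIT; vc=[13]
#5 0x17→b5/s1 L1-HIT; vc=[13]
#6 0x37→b13/s1 VC-HIT; vc=[5]
#7 0x34→b13/s1 L1-HIT; vc=[5]
#8 0x36→b13/s1 L1-HIT; vc=[5]
#9 0x37→b13/s1 L1-HIT; vc=[5]
#10 0x14→b5/s1 VC-HIT; vc=[13]
#11 0x15→b5/s1 L1-HIT; vc=[13]
#12 0x15→b5/s1 L1-HIT; vc=[13]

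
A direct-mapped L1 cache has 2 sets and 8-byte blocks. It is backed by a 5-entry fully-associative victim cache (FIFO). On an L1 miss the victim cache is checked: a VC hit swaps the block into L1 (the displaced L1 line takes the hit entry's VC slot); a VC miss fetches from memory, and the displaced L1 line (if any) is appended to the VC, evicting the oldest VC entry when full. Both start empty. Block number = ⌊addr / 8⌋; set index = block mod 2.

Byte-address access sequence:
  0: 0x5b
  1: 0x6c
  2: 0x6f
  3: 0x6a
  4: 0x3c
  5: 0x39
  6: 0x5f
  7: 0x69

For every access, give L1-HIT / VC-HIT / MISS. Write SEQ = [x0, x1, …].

  [0] addr=0x5b blk=11 s=1: MISS | VC []
  [1] addr=0x6c blk=13 s=1: MISS | VC [11]
  [2] addr=0x6f blk=13 s=1: L1-HIT | VC [11]
  [3] addr=0x6a blk=13 s=1: L1-HIT | VC [11]
  [4] addr=0x3c blk=7 s=1: MISS | VC [11, 13]
  [5] addr=0x39 blk=7 s=1: L1-HIT | VC [11, 13]
  [6] addr=0x5f blk=11 s=1: VC-HIT | VC [7, 13]
  [7] addr=0x69 blk=13 s=1: VC-HIT | VC [7, 11]

SEQ = [MISS, MISS, L1-HIT, L1-HIT, MISS, L1-HIT, VC-HIT, VC-HIT]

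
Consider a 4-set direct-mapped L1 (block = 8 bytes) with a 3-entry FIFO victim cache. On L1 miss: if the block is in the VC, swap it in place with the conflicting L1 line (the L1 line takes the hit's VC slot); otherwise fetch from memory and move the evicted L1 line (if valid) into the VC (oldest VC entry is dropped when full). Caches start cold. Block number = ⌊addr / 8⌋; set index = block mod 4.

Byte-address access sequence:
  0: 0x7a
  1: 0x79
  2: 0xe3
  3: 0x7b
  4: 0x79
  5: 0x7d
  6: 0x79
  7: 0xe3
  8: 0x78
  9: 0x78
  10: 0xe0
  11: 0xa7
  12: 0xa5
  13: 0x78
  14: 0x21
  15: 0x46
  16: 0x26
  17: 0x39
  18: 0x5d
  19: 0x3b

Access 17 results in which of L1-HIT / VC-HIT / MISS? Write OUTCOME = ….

  [0] addr=0x7a blk=15 s=3: MISS | VC []
  [1] addr=0x79 blk=15 s=3: L1-HIT | VC []
  [2] addr=0xe3 blk=28 s=0: MISS | VC []
  [3] addr=0x7b blk=15 s=3: L1-HIT | VC []
  [4] addr=0x79 blk=15 s=3: L1-HIT | VC []
  [5] addr=0x7d blk=15 s=3: L1-HIT | VC []
  [6] addr=0x79 blk=15 s=3: L1-HIT | VC []
  [7] addr=0xe3 blk=28 s=0: L1-HIT | VC []
  [8] addr=0x78 blk=15 s=3: L1-HIT | VC []
  [9] addr=0x78 blk=15 s=3: L1-HIT | VC []
  [10] addr=0xe0 blk=28 s=0: L1-HIT | VC []
  [11] addr=0xa7 blk=20 s=0: MISS | VC [28]
  [12] addr=0xa5 blk=20 s=0: L1-HIT | VC [28]
  [13] addr=0x78 blk=15 s=3: L1-HIT | VC [28]
  [14] addr=0x21 blk=4 s=0: MISS | VC [28, 20]
  [15] addr=0x46 blk=8 s=0: MISS | VC [28, 20, 4]
  [16] addr=0x26 blk=4 s=0: VC-HIT | VC [28, 20, 8]
  [17] addr=0x39 blk=7 s=3: MISS | VC [20, 8, 15]
  [18] addr=0x5d blk=11 s=3: MISS | VC [8, 15, 7]
  [19] addr=0x3b blk=7 s=3: VC-HIT | VC [8, 15, 11]

OUTCOME = MISS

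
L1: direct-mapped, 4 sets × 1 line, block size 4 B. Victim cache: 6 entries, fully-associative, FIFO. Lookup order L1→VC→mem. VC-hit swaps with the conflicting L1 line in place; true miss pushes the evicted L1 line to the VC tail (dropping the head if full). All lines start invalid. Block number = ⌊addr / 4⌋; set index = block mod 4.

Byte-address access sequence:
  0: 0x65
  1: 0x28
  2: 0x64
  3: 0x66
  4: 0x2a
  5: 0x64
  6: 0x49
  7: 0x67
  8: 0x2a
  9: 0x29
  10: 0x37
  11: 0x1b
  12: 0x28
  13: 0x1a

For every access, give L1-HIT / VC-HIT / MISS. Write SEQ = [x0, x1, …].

0: 0x65 (blk 25, set 1) → MISS  vc=[]
1: 0x28 (blk 10, set 2) → MISS  vc=[]
2: 0x64 (blk 25, set 1) → L1-HIT  vc=[]
3: 0x66 (blk 25, set 1) → L1-HIT  vc=[]
4: 0x2a (blk 10, set 2) → L1-HIT  vc=[]
5: 0x64 (blk 25, set 1) → L1-HIT  vc=[]
6: 0x49 (blk 18, set 2) → MISS  vc=[10]
7: 0x67 (blk 25, set 1) → L1-HIT  vc=[10]
8: 0x2a (blk 10, set 2) → VC-HIT  vc=[18]
9: 0x29 (blk 10, set 2) → L1-HIT  vc=[18]
10: 0x37 (blk 13, set 1) → MISS  vc=[18, 25]
11: 0x1b (blk 6, set 2) → MISS  vc=[18, 25, 10]
12: 0x28 (blk 10, set 2) → VC-HIT  vc=[18, 25, 6]
13: 0x1a (blk 6, set 2) → VC-HIT  vc=[18, 25, 10]

SEQ = [MISS, MISS, L1-HIT, L1-HIT, L1-HIT, L1-HIT, MISS, L1-HIT, VC-HIT, L1-HIT, MISS, MISS, VC-HIT, VC-HIT]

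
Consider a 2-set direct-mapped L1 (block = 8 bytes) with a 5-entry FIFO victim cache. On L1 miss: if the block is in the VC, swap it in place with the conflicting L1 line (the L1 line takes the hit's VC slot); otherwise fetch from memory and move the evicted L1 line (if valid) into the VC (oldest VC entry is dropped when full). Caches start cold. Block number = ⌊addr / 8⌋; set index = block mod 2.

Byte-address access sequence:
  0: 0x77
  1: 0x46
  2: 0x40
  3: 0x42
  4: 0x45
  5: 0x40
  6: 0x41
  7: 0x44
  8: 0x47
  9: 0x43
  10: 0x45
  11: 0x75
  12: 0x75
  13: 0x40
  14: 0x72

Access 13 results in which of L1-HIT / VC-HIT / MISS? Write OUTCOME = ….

0: 0x77 (blk 14, set 0) → MISS  vc=[]
1: 0x46 (blk 8, set 0) → MISS  vc=[14]
2: 0x40 (blk 8, set 0) → L1-HIT  vc=[14]
3: 0x42 (blk 8, set 0) → L1-HIT  vc=[14]
4: 0x45 (blk 8, set 0) → L1-HIT  vc=[14]
5: 0x40 (blk 8, set 0) → L1-HIT  vc=[14]
6: 0x41 (blk 8, set 0) → L1-HIT  vc=[14]
7: 0x44 (blk 8, set 0) → L1-HIT  vc=[14]
8: 0x47 (blk 8, set 0) → L1-HIT  vc=[14]
9: 0x43 (blk 8, set 0) → L1-HIT  vc=[14]
10: 0x45 (blk 8, set 0) → L1-HIT  vc=[14]
11: 0x75 (blk 14, set 0) → VC-HIT  vc=[8]
12: 0x75 (blk 14, set 0) → L1-HIT  vc=[8]
13: 0x40 (blk 8, set 0) → VC-HIT  vc=[14]
14: 0x72 (blk 14, set 0) → VC-HIT  vc=[8]

OUTCOME = VC-HIT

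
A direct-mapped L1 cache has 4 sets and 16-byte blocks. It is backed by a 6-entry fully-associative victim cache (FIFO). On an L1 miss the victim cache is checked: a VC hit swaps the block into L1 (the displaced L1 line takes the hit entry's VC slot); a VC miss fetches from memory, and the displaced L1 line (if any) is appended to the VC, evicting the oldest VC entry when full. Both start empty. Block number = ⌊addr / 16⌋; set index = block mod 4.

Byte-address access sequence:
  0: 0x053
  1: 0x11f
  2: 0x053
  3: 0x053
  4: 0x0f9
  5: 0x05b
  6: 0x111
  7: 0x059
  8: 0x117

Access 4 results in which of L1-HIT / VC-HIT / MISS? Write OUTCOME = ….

OUTCOME = MISS

#0 0x53→b5/s1 MISS; vc=[]
#1 0x11f→b17/s1 MISS; vc=[5]
#2 0x53→b5/s1 VC-HIT; vc=[17]
#3 0x53→b5/s1 L1-HIT; vc=[17]
#4 0xf9→b15/s3 MISS; vc=[17]
#5 0x5b→b5/s1 L1-HIT; vc=[17]
#6 0x111→b17/s1 VC-HIT; vc=[5]
#7 0x59→b5/s1 VC-HIT; vc=[17]
#8 0x117→b17/s1 VC-HIT; vc=[5]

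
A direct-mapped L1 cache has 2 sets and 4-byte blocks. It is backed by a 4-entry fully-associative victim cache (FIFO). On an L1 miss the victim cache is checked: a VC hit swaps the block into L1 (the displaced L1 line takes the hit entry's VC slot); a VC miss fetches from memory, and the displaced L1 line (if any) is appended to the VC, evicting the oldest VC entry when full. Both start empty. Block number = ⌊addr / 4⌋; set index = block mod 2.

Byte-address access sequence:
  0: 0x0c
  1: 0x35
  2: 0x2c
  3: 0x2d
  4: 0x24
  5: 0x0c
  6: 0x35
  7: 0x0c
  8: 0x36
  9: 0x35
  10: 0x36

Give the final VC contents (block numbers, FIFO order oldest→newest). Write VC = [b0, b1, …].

VC = [9, 3, 11]

0: 0xc (blk 3, set 1) → MISS  vc=[]
1: 0x35 (blk 13, set 1) → MISS  vc=[3]
2: 0x2c (blk 11, set 1) → MISS  vc=[3, 13]
3: 0x2d (blk 11, set 1) → L1-HIT  vc=[3, 13]
4: 0x24 (blk 9, set 1) → MISS  vc=[3, 13, 11]
5: 0xc (blk 3, set 1) → VC-HIT  vc=[9, 13, 11]
6: 0x35 (blk 13, set 1) → VC-HIT  vc=[9, 3, 11]
7: 0xc (blk 3, set 1) → VC-HIT  vc=[9, 13, 11]
8: 0x36 (blk 13, set 1) → VC-HIT  vc=[9, 3, 11]
9: 0x35 (blk 13, set 1) → L1-HIT  vc=[9, 3, 11]
10: 0x36 (blk 13, set 1) → L1-HIT  vc=[9, 3, 11]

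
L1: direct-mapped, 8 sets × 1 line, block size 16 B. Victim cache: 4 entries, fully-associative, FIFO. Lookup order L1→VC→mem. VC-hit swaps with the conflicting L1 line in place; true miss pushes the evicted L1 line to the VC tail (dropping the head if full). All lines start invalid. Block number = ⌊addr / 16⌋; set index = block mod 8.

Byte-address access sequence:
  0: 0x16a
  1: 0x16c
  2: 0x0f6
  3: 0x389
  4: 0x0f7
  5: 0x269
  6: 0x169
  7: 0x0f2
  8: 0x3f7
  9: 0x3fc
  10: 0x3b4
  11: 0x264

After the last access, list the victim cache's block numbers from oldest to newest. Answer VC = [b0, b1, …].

  [0] addr=0x16a blk=22 s=6: MISS | VC []
  [1] addr=0x16c blk=22 s=6: L1-HIT | VC []
  [2] addr=0xf6 blk=15 s=7: MISS | VC []
  [3] addr=0x389 blk=56 s=0: MISS | VC []
  [4] addr=0xf7 blk=15 s=7: L1-HIT | VC []
  [5] addr=0x269 blk=38 s=6: MISS | VC [22]
  [6] addr=0x169 blk=22 s=6: VC-HIT | VC [38]
  [7] addr=0xf2 blk=15 s=7: L1-HIT | VC [38]
  [8] addr=0x3f7 blk=63 s=7: MISS | VC [38, 15]
  [9] addr=0x3fc blk=63 s=7: L1-HIT | VC [38, 15]
  [10] addr=0x3b4 blk=59 s=3: MISS | VC [38, 15]
  [11] addr=0x264 blk=38 s=6: VC-HIT | VC [22, 15]

VC = [22, 15]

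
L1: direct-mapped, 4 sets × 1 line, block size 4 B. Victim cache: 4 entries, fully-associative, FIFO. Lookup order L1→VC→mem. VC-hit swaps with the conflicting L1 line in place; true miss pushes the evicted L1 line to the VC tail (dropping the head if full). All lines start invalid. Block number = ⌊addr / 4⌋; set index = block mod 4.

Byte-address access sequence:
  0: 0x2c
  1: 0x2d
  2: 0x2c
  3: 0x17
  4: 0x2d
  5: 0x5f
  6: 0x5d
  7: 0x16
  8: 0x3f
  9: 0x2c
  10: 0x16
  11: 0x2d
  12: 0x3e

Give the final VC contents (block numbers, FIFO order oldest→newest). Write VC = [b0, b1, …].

VC = [11, 23]

  [0] addr=0x2c blk=11 s=3: MISS | VC []
  [1] addr=0x2d blk=11 s=3: L1-HIT | VC []
  [2] addr=0x2c blk=11 s=3: L1-HIT | VC []
  [3] addr=0x17 blk=5 s=1: MISS | VC []
  [4] addr=0x2d blk=11 s=3: L1-HIT | VC []
  [5] addr=0x5f blk=23 s=3: MISS | VC [11]
  [6] addr=0x5d blk=23 s=3: L1-HIT | VC [11]
  [7] addr=0x16 blk=5 s=1: L1-HIT | VC [11]
  [8] addr=0x3f blk=15 s=3: MISS | VC [11, 23]
  [9] addr=0x2c blk=11 s=3: VC-HIT | VC [15, 23]
  [10] addr=0x16 blk=5 s=1: L1-HIT | VC [15, 23]
  [11] addr=0x2d blk=11 s=3: L1-HIT | VC [15, 23]
  [12] addr=0x3e blk=15 s=3: VC-HIT | VC [11, 23]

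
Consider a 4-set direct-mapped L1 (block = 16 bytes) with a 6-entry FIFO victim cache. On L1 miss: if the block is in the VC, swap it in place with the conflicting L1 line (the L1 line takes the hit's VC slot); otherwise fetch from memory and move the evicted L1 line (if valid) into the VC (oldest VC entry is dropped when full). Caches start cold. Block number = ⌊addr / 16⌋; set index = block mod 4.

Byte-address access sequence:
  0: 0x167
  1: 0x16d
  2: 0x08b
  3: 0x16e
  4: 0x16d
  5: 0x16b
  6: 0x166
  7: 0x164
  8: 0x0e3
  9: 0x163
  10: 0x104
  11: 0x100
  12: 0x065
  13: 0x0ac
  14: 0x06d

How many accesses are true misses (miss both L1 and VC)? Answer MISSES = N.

MISSES = 6

0: 0x167 (blk 22, set 2) → MISS  vc=[]
1: 0x16d (blk 22, set 2) → L1-HIT  vc=[]
2: 0x8b (blk 8, set 0) → MISS  vc=[]
3: 0x16e (blk 22, set 2) → L1-HIT  vc=[]
4: 0x16d (blk 22, set 2) → L1-HIT  vc=[]
5: 0x16b (blk 22, set 2) → L1-HIT  vc=[]
6: 0x166 (blk 22, set 2) → L1-HIT  vc=[]
7: 0x164 (blk 22, set 2) → L1-HIT  vc=[]
8: 0xe3 (blk 14, set 2) → MISS  vc=[22]
9: 0x163 (blk 22, set 2) → VC-HIT  vc=[14]
10: 0x104 (blk 16, set 0) → MISS  vc=[14, 8]
11: 0x100 (blk 16, set 0) → L1-HIT  vc=[14, 8]
12: 0x65 (blk 6, set 2) → MISS  vc=[14, 8, 22]
13: 0xac (blk 10, set 2) → MISS  vc=[14, 8, 22, 6]
14: 0x6d (blk 6, set 2) → VC-HIT  vc=[14, 8, 22, 10]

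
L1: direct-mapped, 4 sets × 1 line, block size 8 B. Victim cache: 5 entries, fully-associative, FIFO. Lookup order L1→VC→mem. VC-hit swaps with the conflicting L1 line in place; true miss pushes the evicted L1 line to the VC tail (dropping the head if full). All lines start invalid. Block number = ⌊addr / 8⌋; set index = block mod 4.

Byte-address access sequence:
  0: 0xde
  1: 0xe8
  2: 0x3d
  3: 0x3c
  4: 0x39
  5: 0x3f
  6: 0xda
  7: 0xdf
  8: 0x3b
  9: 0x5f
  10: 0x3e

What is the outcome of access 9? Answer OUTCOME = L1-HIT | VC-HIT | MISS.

#0 0xde→b27/s3 MISS; vc=[]
#1 0xe8→b29/s1 MISS; vc=[]
#2 0x3d→b7/s3 MISS; vc=[27]
#3 0x3c→b7/s3 L1-HIT; vc=[27]
#4 0x39→b7/s3 L1-HIT; vc=[27]
#5 0x3f→b7/s3 L1-HIT; vc=[27]
#6 0xda→b27/s3 VC-HIT; vc=[7]
#7 0xdf→b27/s3 L1-HIT; vc=[7]
#8 0x3b→b7/s3 VC-HIT; vc=[27]
#9 0x5f→b11/s3 MISS; vc=[27,7]
#10 0x3e→b7/s3 VC-HIT; vc=[27,11]

OUTCOME = MISS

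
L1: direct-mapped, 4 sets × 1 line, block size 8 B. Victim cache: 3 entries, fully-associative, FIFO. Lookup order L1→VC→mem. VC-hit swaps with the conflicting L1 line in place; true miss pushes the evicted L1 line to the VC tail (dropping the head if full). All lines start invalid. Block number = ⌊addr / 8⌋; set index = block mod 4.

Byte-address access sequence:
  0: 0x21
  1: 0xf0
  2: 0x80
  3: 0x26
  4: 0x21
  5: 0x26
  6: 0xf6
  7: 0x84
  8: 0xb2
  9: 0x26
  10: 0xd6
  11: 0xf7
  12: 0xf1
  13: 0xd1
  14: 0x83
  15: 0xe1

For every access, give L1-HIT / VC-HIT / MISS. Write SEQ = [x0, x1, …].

#0 0x21→b4/s0 MISS; vc=[]
#1 0xf0→b30/s2 MISS; vc=[]
#2 0x80→b16/s0 MISS; vc=[4]
#3 0x26→b4/s0 VC-HIT; vc=[16]
#4 0x21→b4/s0 L1-HIT; vc=[16]
#5 0x26→b4/s0 L1-HIT; vc=[16]
#6 0xf6→b30/s2 L1-HIT; vc=[16]
#7 0x84→b16/s0 VC-HIT; vc=[4]
#8 0xb2→b22/s2 MISS; vc=[4,30]
#9 0x26→b4/s0 VC-HIT; vc=[16,30]
#10 0xd6→b26/s2 MISS; vc=[16,30,22]
#11 0xf7→b30/s2 VC-HIT; vc=[16,26,22]
#12 0xf1→b30/s2 L1-HIT; vc=[16,26,22]
#13 0xd1→b26/s2 VC-HIT; vc=[16,30,22]
#14 0x83→b16/s0 VC-HIT; vc=[4,30,22]
#15 0xe1→b28/s0 MISS; vc=[30,22,16]

SEQ = [MISS, MISS, MISS, VC-HIT, L1-HIT, L1-HIT, L1-HIT, VC-HIT, MISS, VC-HIT, MISS, VC-HIT, L1-HIT, VC-HIT, VC-HIT, MISS]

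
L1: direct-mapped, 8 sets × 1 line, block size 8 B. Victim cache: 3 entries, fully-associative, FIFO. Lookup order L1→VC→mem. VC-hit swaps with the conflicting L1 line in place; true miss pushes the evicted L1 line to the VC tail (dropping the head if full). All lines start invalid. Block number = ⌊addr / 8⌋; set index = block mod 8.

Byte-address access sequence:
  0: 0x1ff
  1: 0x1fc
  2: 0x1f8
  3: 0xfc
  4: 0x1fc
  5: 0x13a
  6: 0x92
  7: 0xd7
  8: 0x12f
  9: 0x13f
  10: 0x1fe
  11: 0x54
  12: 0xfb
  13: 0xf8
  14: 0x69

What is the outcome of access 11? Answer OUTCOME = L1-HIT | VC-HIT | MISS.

  [0] addr=0x1ff blk=63 s=7: MISS | VC []
  [1] addr=0x1fc blk=63 s=7: L1-HIT | VC []
  [2] addr=0x1f8 blk=63 s=7: L1-HIT | VC []
  [3] addr=0xfc blk=31 s=7: MISS | VC [63]
  [4] addr=0x1fc blk=63 s=7: VC-HIT | VC [31]
  [5] addr=0x13a blk=39 s=7: MISS | VC [31, 63]
  [6] addr=0x92 blk=18 s=2: MISS | VC [31, 63]
  [7] addr=0xd7 blk=26 s=2: MISS | VC [31, 63, 18]
  [8] addr=0x12f blk=37 s=5: MISS | VC [31, 63, 18]
  [9] addr=0x13f blk=39 s=7: L1-HIT | VC [31, 63, 18]
  [10] addr=0x1fe blk=63 s=7: VC-HIT | VC [31, 39, 18]
  [11] addr=0x54 blk=10 s=2: MISS | VC [39, 18, 26]
  [12] addr=0xfb blk=31 s=7: MISS | VC [18, 26, 63]
  [13] addr=0xf8 blk=31 s=7: L1-HIT | VC [18, 26, 63]
  [14] addr=0x69 blk=13 s=5: MISS | VC [26, 63, 37]

OUTCOME = MISS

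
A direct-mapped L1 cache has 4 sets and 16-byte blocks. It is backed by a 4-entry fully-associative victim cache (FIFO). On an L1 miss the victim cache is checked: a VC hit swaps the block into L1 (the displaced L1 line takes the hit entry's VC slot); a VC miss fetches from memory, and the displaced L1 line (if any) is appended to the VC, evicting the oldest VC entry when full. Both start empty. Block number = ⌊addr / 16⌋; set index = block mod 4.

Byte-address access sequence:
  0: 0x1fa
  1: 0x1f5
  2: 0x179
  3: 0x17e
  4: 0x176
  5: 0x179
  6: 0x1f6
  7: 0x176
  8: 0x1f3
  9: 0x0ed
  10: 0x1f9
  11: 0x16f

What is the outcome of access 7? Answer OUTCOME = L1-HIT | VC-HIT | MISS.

  [0] addr=0x1fa blk=31 s=3: MISS | VC []
  [1] addr=0x1f5 blk=31 s=3: L1-HIT | VC []
  [2] addr=0x179 blk=23 s=3: MISS | VC [31]
  [3] addr=0x17e blk=23 s=3: L1-HIT | VC [31]
  [4] addr=0x176 blk=23 s=3: L1-HIT | VC [31]
  [5] addr=0x179 blk=23 s=3: L1-HIT | VC [31]
  [6] addr=0x1f6 blk=31 s=3: VC-HIT | VC [23]
  [7] addr=0x176 blk=23 s=3: VC-HIT | VC [31]
  [8] addr=0x1f3 blk=31 s=3: VC-HIT | VC [23]
  [9] addr=0xed blk=14 s=2: MISS | VC [23]
  [10] addr=0x1f9 blk=31 s=3: L1-HIT | VC [23]
  [11] addr=0x16f blk=22 s=2: MISS | VC [23, 14]

OUTCOME = VC-HIT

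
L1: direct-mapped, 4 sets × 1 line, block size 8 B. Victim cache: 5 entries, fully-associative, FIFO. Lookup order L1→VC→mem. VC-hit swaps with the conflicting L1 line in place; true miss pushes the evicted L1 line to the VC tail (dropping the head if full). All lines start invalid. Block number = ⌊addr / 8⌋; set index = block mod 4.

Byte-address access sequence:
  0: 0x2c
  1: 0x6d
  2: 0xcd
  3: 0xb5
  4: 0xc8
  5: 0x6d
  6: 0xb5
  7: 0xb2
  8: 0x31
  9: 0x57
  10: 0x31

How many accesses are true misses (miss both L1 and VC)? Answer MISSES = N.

0: 0x2c (blk 5, set 1) → MISS  vc=[]
1: 0x6d (blk 13, set 1) → MISS  vc=[5]
2: 0xcd (blk 25, set 1) → MISS  vc=[5, 13]
3: 0xb5 (blk 22, set 2) → MISS  vc=[5, 13]
4: 0xc8 (blk 25, set 1) → L1-HIT  vc=[5, 13]
5: 0x6d (blk 13, set 1) → VC-HIT  vc=[5, 25]
6: 0xb5 (blk 22, set 2) → L1-HIT  vc=[5, 25]
7: 0xb2 (blk 22, set 2) → L1-HIT  vc=[5, 25]
8: 0x31 (blk 6, set 2) → MISS  vc=[5, 25, 22]
9: 0x57 (blk 10, set 2) → MISS  vc=[5, 25, 22, 6]
10: 0x31 (blk 6, set 2) → VC-HIT  vc=[5, 25, 22, 10]

MISSES = 6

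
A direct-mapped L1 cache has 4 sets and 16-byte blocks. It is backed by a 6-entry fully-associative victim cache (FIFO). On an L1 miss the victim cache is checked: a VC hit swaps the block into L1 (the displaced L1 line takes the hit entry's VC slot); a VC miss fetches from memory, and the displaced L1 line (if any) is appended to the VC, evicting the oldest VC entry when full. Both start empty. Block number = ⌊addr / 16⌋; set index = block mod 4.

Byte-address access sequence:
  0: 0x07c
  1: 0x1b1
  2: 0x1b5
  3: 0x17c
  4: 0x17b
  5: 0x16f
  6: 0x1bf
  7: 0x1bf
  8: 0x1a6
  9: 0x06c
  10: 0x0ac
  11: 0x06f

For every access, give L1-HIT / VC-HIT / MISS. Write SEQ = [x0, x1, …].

0: 0x7c (blk 7, set 3) → MISS  vc=[]
1: 0x1b1 (blk 27, set 3) → MISS  vc=[7]
2: 0x1b5 (blk 27, set 3) → L1-HIT  vc=[7]
3: 0x17c (blk 23, set 3) → MISS  vc=[7, 27]
4: 0x17b (blk 23, set 3) → L1-HIT  vc=[7, 27]
5: 0x16f (blk 22, set 2) → MISS  vc=[7, 27]
6: 0x1bf (blk 27, set 3) → VC-HIT  vc=[7, 23]
7: 0x1bf (blk 27, set 3) → L1-HIT  vc=[7, 23]
8: 0x1a6 (blk 26, set 2) → MISS  vc=[7, 23, 22]
9: 0x6c (blk 6, set 2) → MISS  vc=[7, 23, 22, 26]
10: 0xac (blk 10, set 2) → MISS  vc=[7, 23, 22, 26, 6]
11: 0x6f (blk 6, set 2) → VC-HIT  vc=[7, 23, 22, 26, 10]

SEQ = [MISS, MISS, L1-HIT, MISS, L1-HIT, MISS, VC-HIT, L1-HIT, MISS, MISS, MISS, VC-HIT]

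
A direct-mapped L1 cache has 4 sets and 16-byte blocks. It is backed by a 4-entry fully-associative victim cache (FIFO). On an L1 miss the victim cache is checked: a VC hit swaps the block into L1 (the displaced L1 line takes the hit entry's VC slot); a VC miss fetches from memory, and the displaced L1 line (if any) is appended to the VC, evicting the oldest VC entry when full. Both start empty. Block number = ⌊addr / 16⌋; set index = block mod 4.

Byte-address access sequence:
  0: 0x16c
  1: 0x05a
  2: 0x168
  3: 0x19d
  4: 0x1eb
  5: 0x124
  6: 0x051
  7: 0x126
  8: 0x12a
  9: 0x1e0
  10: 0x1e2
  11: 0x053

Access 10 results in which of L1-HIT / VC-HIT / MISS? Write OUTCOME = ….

  [0] addr=0x16c blk=22 s=2: MISS | VC []
  [1] addr=0x5a blk=5 s=1: MISS | VC []
  [2] addr=0x168 blk=22 s=2: L1-HIT | VC []
  [3] addr=0x19d blk=25 s=1: MISS | VC [5]
  [4] addr=0x1eb blk=30 s=2: MISS | VC [5, 22]
  [5] addr=0x124 blk=18 s=2: MISS | VC [5, 22, 30]
  [6] addr=0x51 blk=5 s=1: VC-HIT | VC [25, 22, 30]
  [7] addr=0x126 blk=18 s=2: L1-HIT | VC [25, 22, 30]
  [8] addr=0x12a blk=18 s=2: L1-HIT | VC [25, 22, 30]
  [9] addr=0x1e0 blk=30 s=2: VC-HIT | VC [25, 22, 18]
  [10] addr=0x1e2 blk=30 s=2: L1-HIT | VC [25, 22, 18]
  [11] addr=0x53 blk=5 s=1: L1-HIT | VC [25, 22, 18]

OUTCOME = L1-HIT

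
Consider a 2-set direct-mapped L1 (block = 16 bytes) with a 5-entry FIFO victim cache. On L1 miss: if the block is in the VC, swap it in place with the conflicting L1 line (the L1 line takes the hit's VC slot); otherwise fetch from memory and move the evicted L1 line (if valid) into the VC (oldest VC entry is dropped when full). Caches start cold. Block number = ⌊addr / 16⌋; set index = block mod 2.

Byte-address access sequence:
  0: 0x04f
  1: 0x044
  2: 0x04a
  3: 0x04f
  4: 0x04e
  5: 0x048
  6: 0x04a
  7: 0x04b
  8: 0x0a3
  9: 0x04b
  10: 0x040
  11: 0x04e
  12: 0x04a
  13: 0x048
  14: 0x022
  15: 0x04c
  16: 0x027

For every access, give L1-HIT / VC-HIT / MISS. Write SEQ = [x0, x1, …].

0: 0x4f (blk 4, set 0) → MISS  vc=[]
1: 0x44 (blk 4, set 0) → L1-HIT  vc=[]
2: 0x4a (blk 4, set 0) → L1-HIT  vc=[]
3: 0x4f (blk 4, set 0) → L1-HIT  vc=[]
4: 0x4e (blk 4, set 0) → L1-HIT  vc=[]
5: 0x48 (blk 4, set 0) → L1-HIT  vc=[]
6: 0x4a (blk 4, set 0) → L1-HIT  vc=[]
7: 0x4b (blk 4, set 0) → L1-HIT  vc=[]
8: 0xa3 (blk 10, set 0) → MISS  vc=[4]
9: 0x4b (blk 4, set 0) → VC-HIT  vc=[10]
10: 0x40 (blk 4, set 0) → L1-HIT  vc=[10]
11: 0x4e (blk 4, set 0) → L1-HIT  vc=[10]
12: 0x4a (blk 4, set 0) → L1-HIT  vc=[10]
13: 0x48 (blk 4, set 0) → L1-HIT  vc=[10]
14: 0x22 (blk 2, set 0) → MISS  vc=[10, 4]
15: 0x4c (blk 4, set 0) → VC-HIT  vc=[10, 2]
16: 0x27 (blk 2, set 0) → VC-HIT  vc=[10, 4]

SEQ = [MISS, L1-HIT, L1-HIT, L1-HIT, L1-HIT, L1-HIT, L1-HIT, L1-HIT, MISS, VC-HIT, L1-HIT, L1-HIT, L1-HIT, L1-HIT, MISS, VC-HIT, VC-HIT]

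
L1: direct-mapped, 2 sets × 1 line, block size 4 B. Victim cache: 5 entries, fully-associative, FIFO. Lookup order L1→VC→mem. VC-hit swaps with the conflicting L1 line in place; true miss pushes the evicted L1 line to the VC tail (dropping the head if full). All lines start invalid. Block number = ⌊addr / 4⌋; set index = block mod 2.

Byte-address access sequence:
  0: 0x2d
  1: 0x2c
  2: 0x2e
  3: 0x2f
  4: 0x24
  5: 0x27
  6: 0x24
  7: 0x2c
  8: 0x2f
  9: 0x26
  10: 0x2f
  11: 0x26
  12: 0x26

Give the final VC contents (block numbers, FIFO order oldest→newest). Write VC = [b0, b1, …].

0: 0x2d (blk 11, set 1) → MISS  vc=[]
1: 0x2c (blk 11, set 1) → L1-HIT  vc=[]
2: 0x2e (blk 11, set 1) → L1-HIT  vc=[]
3: 0x2f (blk 11, set 1) → L1-HIT  vc=[]
4: 0x24 (blk 9, set 1) → MISS  vc=[11]
5: 0x27 (blk 9, set 1) → L1-HIT  vc=[11]
6: 0x24 (blk 9, set 1) → L1-HIT  vc=[11]
7: 0x2c (blk 11, set 1) → VC-HIT  vc=[9]
8: 0x2f (blk 11, set 1) → L1-HIT  vc=[9]
9: 0x26 (blk 9, set 1) → VC-HIT  vc=[11]
10: 0x2f (blk 11, set 1) → VC-HIT  vc=[9]
11: 0x26 (blk 9, set 1) → VC-HIT  vc=[11]
12: 0x26 (blk 9, set 1) → L1-HIT  vc=[11]

VC = [11]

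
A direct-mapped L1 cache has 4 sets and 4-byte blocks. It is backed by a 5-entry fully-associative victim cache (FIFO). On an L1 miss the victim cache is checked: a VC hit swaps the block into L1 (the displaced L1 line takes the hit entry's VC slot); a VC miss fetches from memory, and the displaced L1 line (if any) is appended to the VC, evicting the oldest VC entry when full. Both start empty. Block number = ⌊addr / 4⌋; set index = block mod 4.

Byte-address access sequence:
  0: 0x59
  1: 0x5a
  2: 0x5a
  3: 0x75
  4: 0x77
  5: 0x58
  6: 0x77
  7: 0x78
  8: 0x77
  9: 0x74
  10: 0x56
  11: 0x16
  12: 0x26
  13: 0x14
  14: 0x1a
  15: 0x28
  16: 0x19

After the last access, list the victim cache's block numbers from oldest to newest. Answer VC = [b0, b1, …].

VC = [29, 21, 9, 30, 10]

#0 0x59→b22/s2 MISS; vc=[]
#1 0x5a→b22/s2 L1-HIT; vc=[]
#2 0x5a→b22/s2 L1-HIT; vc=[]
#3 0x75→b29/s1 MISS; vc=[]
#4 0x77→b29/s1 L1-HIT; vc=[]
#5 0x58→b22/s2 L1-HIT; vc=[]
#6 0x77→b29/s1 L1-HIT; vc=[]
#7 0x78→b30/s2 MISS; vc=[22]
#8 0x77→b29/s1 L1-HIT; vc=[22]
#9 0x74→b29/s1 L1-HIT; vc=[22]
#10 0x56→b21/s1 MISS; vc=[22,29]
#11 0x16→b5/s1 MISS; vc=[22,29,21]
#12 0x26→b9/s1 MISS; vc=[22,29,21,5]
#13 0x14→b5/s1 VC-HIT; vc=[22,29,21,9]
#14 0x1a→b6/s2 MISS; vc=[22,29,21,9,30]
#15 0x28→b10/s2 MISS; vc=[29,21,9,30,6]
#16 0x19→b6/s2 VC-HIT; vc=[29,21,9,30,10]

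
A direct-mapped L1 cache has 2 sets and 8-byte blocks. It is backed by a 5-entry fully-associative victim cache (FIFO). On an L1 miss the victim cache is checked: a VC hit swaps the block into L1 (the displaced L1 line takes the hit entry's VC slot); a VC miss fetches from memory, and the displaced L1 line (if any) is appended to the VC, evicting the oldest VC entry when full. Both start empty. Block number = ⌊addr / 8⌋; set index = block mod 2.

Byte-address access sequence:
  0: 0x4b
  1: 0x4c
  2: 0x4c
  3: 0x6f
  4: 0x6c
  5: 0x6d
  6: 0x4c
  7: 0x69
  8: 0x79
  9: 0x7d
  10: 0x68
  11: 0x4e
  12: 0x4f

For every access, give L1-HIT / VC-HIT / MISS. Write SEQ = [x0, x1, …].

SEQ = [MISS, L1-HIT, L1-HIT, MISS, L1-HIT, L1-HIT, VC-HIT, VC-HIT, MISS, L1-HIT, VC-HIT, VC-HIT, L1-HIT]

#0 0x4b→b9/s1 MISS; vc=[]
#1 0x4c→b9/s1 L1-HIT; vc=[]
#2 0x4c→b9/s1 L1-HIT; vc=[]
#3 0x6f→b13/s1 MISS; vc=[9]
#4 0x6c→b13/s1 L1-HIT; vc=[9]
#5 0x6d→b13/s1 L1-HIT; vc=[9]
#6 0x4c→b9/s1 VC-HIT; vc=[13]
#7 0x69→b13/s1 VC-HIT; vc=[9]
#8 0x79→b15/s1 MISS; vc=[9,13]
#9 0x7d→b15/s1 L1-HIT; vc=[9,13]
#10 0x68→b13/s1 VC-HIT; vc=[9,15]
#11 0x4e→b9/s1 VC-HIT; vc=[13,15]
#12 0x4f→b9/s1 L1-HIT; vc=[13,15]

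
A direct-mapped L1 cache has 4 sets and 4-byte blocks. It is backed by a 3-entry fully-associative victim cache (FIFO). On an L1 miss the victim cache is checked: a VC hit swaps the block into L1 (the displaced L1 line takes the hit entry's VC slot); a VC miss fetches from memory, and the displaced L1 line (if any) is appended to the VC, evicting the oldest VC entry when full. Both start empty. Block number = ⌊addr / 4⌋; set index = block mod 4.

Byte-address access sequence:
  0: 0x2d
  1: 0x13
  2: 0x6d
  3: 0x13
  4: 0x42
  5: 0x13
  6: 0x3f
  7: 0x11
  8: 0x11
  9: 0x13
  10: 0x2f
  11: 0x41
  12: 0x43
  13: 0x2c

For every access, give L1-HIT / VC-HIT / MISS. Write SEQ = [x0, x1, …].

SEQ = [MISS, MISS, MISS, L1-HIT, MISS, VC-HIT, MISS, L1-HIT, L1-HIT, L1-HIT, VC-HIT, VC-HIT, L1-HIT, L1-HIT]

  [0] addr=0x2d blk=11 s=3: MISS | VC []
  [1] addr=0x13 blk=4 s=0: MISS | VC []
  [2] addr=0x6d blk=27 s=3: MISS | VC [11]
  [3] addr=0x13 blk=4 s=0: L1-HIT | VC [11]
  [4] addr=0x42 blk=16 s=0: MISS | VC [11, 4]
  [5] addr=0x13 blk=4 s=0: VC-HIT | VC [11, 16]
  [6] addr=0x3f blk=15 s=3: MISS | VC [11, 16, 27]
  [7] addr=0x11 blk=4 s=0: L1-HIT | VC [11, 16, 27]
  [8] addr=0x11 blk=4 s=0: L1-HIT | VC [11, 16, 27]
  [9] addr=0x13 blk=4 s=0: L1-HIT | VC [11, 16, 27]
  [10] addr=0x2f blk=11 s=3: VC-HIT | VC [15, 16, 27]
  [11] addr=0x41 blk=16 s=0: VC-HIT | VC [15, 4, 27]
  [12] addr=0x43 blk=16 s=0: L1-HIT | VC [15, 4, 27]
  [13] addr=0x2c blk=11 s=3: L1-HIT | VC [15, 4, 27]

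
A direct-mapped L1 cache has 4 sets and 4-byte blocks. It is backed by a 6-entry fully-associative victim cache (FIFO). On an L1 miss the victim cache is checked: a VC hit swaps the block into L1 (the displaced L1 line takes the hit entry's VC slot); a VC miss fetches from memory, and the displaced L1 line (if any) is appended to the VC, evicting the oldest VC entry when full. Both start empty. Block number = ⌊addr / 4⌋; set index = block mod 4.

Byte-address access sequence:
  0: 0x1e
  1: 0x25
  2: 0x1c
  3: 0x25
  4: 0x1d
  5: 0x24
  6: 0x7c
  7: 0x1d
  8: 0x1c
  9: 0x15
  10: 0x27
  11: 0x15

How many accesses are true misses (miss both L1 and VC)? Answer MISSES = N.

  [0] addr=0x1e blk=7 s=3: MISS | VC []
  [1] addr=0x25 blk=9 s=1: MISS | VC []
  [2] addr=0x1c blk=7 s=3: L1-HIT | VC []
  [3] addr=0x25 blk=9 s=1: L1-HIT | VC []
  [4] addr=0x1d blk=7 s=3: L1-HIT | VC []
  [5] addr=0x24 blk=9 s=1: L1-HIT | VC []
  [6] addr=0x7c blk=31 s=3: MISS | VC [7]
  [7] addr=0x1d blk=7 s=3: VC-HIT | VC [31]
  [8] addr=0x1c blk=7 s=3: L1-HIT | VC [31]
  [9] addr=0x15 blk=5 s=1: MISS | VC [31, 9]
  [10] addr=0x27 blk=9 s=1: VC-HIT | VC [31, 5]
  [11] addr=0x15 blk=5 s=1: VC-HIT | VC [31, 9]

MISSES = 4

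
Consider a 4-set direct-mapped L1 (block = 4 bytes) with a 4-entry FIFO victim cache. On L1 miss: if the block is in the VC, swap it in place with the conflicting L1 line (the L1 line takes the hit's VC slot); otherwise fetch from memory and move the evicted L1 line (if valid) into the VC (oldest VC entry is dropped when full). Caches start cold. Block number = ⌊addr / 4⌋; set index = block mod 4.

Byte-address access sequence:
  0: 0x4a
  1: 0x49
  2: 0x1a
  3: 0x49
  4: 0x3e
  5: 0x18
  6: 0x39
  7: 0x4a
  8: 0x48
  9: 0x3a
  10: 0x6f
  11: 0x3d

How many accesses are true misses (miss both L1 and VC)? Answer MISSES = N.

MISSES = 5

#0 0x4a→b18/s2 MISS; vc=[]
#1 0x49→b18/s2 L1-HIT; vc=[]
#2 0x1a→b6/s2 MISS; vc=[18]
#3 0x49→b18/s2 VC-HIT; vc=[6]
#4 0x3e→b15/s3 MISS; vc=[6]
#5 0x18→b6/s2 VC-HIT; vc=[18]
#6 0x39→b14/s2 MISS; vc=[18,6]
#7 0x4a→b18/s2 VC-HIT; vc=[14,6]
#8 0x48→b18/s2 L1-HIT; vc=[14,6]
#9 0x3a→b14/s2 VC-HIT; vc=[18,6]
#10 0x6f→b27/s3 MISS; vc=[18,6,15]
#11 0x3d→b15/s3 VC-HIT; vc=[18,6,27]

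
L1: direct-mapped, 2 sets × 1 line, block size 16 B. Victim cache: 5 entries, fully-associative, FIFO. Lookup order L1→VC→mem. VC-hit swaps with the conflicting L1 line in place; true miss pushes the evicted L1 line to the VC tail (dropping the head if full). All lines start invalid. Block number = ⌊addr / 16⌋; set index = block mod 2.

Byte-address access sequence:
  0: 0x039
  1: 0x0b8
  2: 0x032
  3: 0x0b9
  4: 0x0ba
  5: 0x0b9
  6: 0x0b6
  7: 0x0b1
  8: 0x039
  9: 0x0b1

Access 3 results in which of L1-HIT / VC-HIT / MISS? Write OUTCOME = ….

#0 0x39→b3/s1 MISS; vc=[]
#1 0xb8→b11/s1 MISS; vc=[3]
#2 0x32→b3/s1 VC-HIT; vc=[11]
#3 0xb9→b11/s1 VC-HIT; vc=[3]
#4 0xba→b11/s1 L1-HIT; vc=[3]
#5 0xb9→b11/s1 L1-HIT; vc=[3]
#6 0xb6→b11/s1 L1-HIT; vc=[3]
#7 0xb1→b11/s1 L1-HIT; vc=[3]
#8 0x39→b3/s1 VC-HIT; vc=[11]
#9 0xb1→b11/s1 VC-HIT; vc=[3]

OUTCOME = VC-HIT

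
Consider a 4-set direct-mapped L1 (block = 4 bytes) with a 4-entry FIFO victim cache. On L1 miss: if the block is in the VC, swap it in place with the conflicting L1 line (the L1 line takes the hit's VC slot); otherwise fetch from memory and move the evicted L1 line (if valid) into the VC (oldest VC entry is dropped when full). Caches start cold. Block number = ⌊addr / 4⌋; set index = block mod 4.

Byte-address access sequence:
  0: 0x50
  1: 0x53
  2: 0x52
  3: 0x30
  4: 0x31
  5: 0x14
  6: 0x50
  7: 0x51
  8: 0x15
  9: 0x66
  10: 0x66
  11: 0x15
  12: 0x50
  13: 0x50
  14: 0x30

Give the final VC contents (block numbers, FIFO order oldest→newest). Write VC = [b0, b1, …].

VC = [20, 25]

0: 0x50 (blk 20, set 0) → MISS  vc=[]
1: 0x53 (blk 20, set 0) → L1-HIT  vc=[]
2: 0x52 (blk 20, set 0) → L1-HIT  vc=[]
3: 0x30 (blk 12, set 0) → MISS  vc=[20]
4: 0x31 (blk 12, set 0) → L1-HIT  vc=[20]
5: 0x14 (blk 5, set 1) → MISS  vc=[20]
6: 0x50 (blk 20, set 0) → VC-HIT  vc=[12]
7: 0x51 (blk 20, set 0) → L1-HIT  vc=[12]
8: 0x15 (blk 5, set 1) → L1-HIT  vc=[12]
9: 0x66 (blk 25, set 1) → MISS  vc=[12, 5]
10: 0x66 (blk 25, set 1) → L1-HIT  vc=[12, 5]
11: 0x15 (blk 5, set 1) → VC-HIT  vc=[12, 25]
12: 0x50 (blk 20, set 0) → L1-HIT  vc=[12, 25]
13: 0x50 (blk 20, set 0) → L1-HIT  vc=[12, 25]
14: 0x30 (blk 12, set 0) → VC-HIT  vc=[20, 25]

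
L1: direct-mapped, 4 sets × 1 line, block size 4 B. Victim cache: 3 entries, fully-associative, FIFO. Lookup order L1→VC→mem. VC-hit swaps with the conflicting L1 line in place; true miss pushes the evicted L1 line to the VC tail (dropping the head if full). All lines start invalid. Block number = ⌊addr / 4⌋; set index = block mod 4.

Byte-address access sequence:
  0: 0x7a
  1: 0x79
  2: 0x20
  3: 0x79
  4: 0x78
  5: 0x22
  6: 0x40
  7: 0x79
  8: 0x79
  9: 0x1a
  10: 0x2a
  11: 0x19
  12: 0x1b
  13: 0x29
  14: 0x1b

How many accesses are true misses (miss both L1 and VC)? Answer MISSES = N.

  [0] addr=0x7a blk=30 s=2: MISS | VC []
  [1] addr=0x79 blk=30 s=2: L1-HIT | VC []
  [2] addr=0x20 blk=8 s=0: MISS | VC []
  [3] addr=0x79 blk=30 s=2: L1-HIT | VC []
  [4] addr=0x78 blk=30 s=2: L1-HIT | VC []
  [5] addr=0x22 blk=8 s=0: L1-HIT | VC []
  [6] addr=0x40 blk=16 s=0: MISS | VC [8]
  [7] addr=0x79 blk=30 s=2: L1-HIT | VC [8]
  [8] addr=0x79 blk=30 s=2: L1-HIT | VC [8]
  [9] addr=0x1a blk=6 s=2: MISS | VC [8, 30]
  [10] addr=0x2a blk=10 s=2: MISS | VC [8, 30, 6]
  [11] addr=0x19 blk=6 s=2: VC-HIT | VC [8, 30, 10]
  [12] addr=0x1b blk=6 s=2: L1-HIT | VC [8, 30, 10]
  [13] addr=0x29 blk=10 s=2: VC-HIT | VC [8, 30, 6]
  [14] addr=0x1b blk=6 s=2: VC-HIT | VC [8, 30, 10]

MISSES = 5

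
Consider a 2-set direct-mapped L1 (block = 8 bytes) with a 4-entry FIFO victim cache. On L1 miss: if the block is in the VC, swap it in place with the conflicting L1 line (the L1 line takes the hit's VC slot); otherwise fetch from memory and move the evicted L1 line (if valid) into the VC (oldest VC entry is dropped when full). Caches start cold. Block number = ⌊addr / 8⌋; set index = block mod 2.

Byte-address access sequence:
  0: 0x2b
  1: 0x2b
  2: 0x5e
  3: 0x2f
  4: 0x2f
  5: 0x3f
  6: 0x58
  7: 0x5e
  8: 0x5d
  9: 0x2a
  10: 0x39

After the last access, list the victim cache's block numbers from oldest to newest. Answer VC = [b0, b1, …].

0: 0x2b (blk 5, set 1) → MISS  vc=[]
1: 0x2b (blk 5, set 1) → L1-HIT  vc=[]
2: 0x5e (blk 11, set 1) → MISS  vc=[5]
3: 0x2f (blk 5, set 1) → VC-HIT  vc=[11]
4: 0x2f (blk 5, set 1) → L1-HIT  vc=[11]
5: 0x3f (blk 7, set 1) → MISS  vc=[11, 5]
6: 0x58 (blk 11, set 1) → VC-HIT  vc=[7, 5]
7: 0x5e (blk 11, set 1) → L1-HIT  vc=[7, 5]
8: 0x5d (blk 11, set 1) → L1-HIT  vc=[7, 5]
9: 0x2a (blk 5, set 1) → VC-HIT  vc=[7, 11]
10: 0x39 (blk 7, set 1) → VC-HIT  vc=[5, 11]

VC = [5, 11]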